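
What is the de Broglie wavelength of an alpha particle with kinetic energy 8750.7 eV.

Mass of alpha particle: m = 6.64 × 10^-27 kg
1.54 × 10^-13 m

Using λ = h/√(2mKE):

First convert KE to Joules: KE = 8750.7 eV = 1.402 × 10^-15 J

λ = h/√(2mKE)
λ = (6.626 × 10^-34 J·s) / √(2 × 6.64 × 10^-27 kg × 1.402 × 10^-15 J)
λ = 1.54 × 10^-13 m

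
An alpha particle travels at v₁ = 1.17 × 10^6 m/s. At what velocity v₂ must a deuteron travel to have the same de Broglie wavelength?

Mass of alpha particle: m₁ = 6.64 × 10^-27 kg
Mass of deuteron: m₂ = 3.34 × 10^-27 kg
v₂ = 2.33 × 10^6 m/s

For equal de Broglie wavelengths: λ₁ = λ₂

h/(m₁v₁) = h/(m₂v₂)
m₁v₁ = m₂v₂
v₂ = v₁ · (m₁/m₂)

v₂ = 1.17 × 10^6 m/s × (6.64 × 10^-27 kg / 3.34 × 10^-27 kg)
v₂ = 2.33 × 10^6 m/s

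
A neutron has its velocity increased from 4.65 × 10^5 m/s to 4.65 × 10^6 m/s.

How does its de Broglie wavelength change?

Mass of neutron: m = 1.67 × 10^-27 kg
The wavelength decreases by a factor of 10.

Using λ = h/(mv):

Initial wavelength: λ₁ = h/(mv₁) = 8.53 × 10^-13 m
Final wavelength: λ₂ = h/(mv₂) = 8.53 × 10^-14 m

Since λ ∝ 1/v, when velocity increases by a factor of 10, the wavelength decreases by a factor of 10.

λ₂/λ₁ = v₁/v₂ = 1/10

The wavelength decreases by a factor of 10.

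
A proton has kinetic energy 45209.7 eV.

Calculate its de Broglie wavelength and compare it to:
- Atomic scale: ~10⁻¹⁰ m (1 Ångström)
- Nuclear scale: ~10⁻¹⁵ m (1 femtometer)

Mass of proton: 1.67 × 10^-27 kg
λ = 1.35 × 10^-13 m, which is between nuclear and atomic scales.

Using λ = h/√(2mKE):

KE = 45209.7 eV = 7.243 × 10^-15 J

λ = h/√(2mKE)
λ = (6.626 × 10^-34 J·s) / √(2 × 1.67 × 10^-27 kg × 7.243 × 10^-15 J)
λ = 1.35 × 10^-13 m

Comparison:
- Atomic scale (10⁻¹⁰ m): λ is 0.0013× this size
- Nuclear scale (10⁻¹⁵ m): λ is 1.3e+02× this size

The wavelength is between nuclear and atomic scales.

This wavelength is appropriate for probing atomic structure but too large for nuclear physics experiments.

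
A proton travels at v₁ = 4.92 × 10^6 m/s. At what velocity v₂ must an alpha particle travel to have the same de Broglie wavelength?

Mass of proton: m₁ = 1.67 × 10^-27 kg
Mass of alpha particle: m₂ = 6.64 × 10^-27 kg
v₂ = 1.24 × 10^6 m/s

For equal de Broglie wavelengths: λ₁ = λ₂

h/(m₁v₁) = h/(m₂v₂)
m₁v₁ = m₂v₂
v₂ = v₁ · (m₁/m₂)

v₂ = 4.92 × 10^6 m/s × (1.67 × 10^-27 kg / 6.64 × 10^-27 kg)
v₂ = 1.24 × 10^6 m/s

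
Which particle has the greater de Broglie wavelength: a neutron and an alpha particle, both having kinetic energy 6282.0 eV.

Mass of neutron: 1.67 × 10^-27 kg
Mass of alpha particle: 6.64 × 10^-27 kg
The neutron has the longer wavelength.

Using λ = h/√(2mKE):

For neutron: λ₁ = h/√(2m₁KE) = 3.61 × 10^-13 m
For alpha particle: λ₂ = h/√(2m₂KE) = 1.81 × 10^-13 m

Since λ ∝ 1/√m at constant kinetic energy, the lighter particle has the longer wavelength.

The neutron has the longer de Broglie wavelength.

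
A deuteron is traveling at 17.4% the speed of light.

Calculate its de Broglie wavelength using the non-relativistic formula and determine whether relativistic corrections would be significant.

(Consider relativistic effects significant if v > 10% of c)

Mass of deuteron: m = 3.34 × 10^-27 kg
Yes, relativistic corrections are needed.

Using the non-relativistic de Broglie formula λ = h/(mv):

v = 17.4% × c = 5.216 × 10^7 m/s

λ = h/(mv)
λ = (6.626 × 10^-34 J·s) / (3.34 × 10^-27 kg × 5.216 × 10^7 m/s)
λ = 3.80 × 10^-15 m

Since v = 17.4% of c > 10% of c, relativistic corrections ARE significant and the actual wavelength would differ from this non-relativistic estimate.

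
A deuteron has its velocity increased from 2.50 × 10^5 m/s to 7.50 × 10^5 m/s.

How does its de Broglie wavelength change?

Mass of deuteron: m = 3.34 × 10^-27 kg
The wavelength decreases by a factor of 3.

Using λ = h/(mv):

Initial wavelength: λ₁ = h/(mv₁) = 7.94 × 10^-13 m
Final wavelength: λ₂ = h/(mv₂) = 2.65 × 10^-13 m

Since λ ∝ 1/v, when velocity increases by a factor of 3, the wavelength decreases by a factor of 3.

λ₂/λ₁ = v₁/v₂ = 1/3

The wavelength decreases by a factor of 3.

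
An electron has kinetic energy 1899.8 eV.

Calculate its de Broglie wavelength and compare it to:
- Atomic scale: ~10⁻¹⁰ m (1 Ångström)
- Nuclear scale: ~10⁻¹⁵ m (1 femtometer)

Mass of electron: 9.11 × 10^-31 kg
λ = 2.81 × 10^-11 m, which is between nuclear and atomic scales.

Using λ = h/√(2mKE):

KE = 1899.8 eV = 3.044 × 10^-16 J

λ = h/√(2mKE)
λ = (6.626 × 10^-34 J·s) / √(2 × 9.11 × 10^-31 kg × 3.044 × 10^-16 J)
λ = 2.81 × 10^-11 m

Comparison:
- Atomic scale (10⁻¹⁰ m): λ is 0.28× this size
- Nuclear scale (10⁻¹⁵ m): λ is 2.8e+04× this size

The wavelength is between nuclear and atomic scales.

This wavelength is appropriate for probing atomic structure but too large for nuclear physics experiments.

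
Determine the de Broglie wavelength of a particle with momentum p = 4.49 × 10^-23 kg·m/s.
1.48 × 10^-11 m

Using the de Broglie relation λ = h/p:

λ = h/p
λ = (6.626 × 10^-34 J·s) / (4.49 × 10^-23 kg·m/s)
λ = 1.48 × 10^-11 m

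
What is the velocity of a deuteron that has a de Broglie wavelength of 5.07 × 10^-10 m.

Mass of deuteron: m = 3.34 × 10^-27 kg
3.91 × 10^2 m/s

From the de Broglie relation λ = h/(mv), we solve for v:

v = h/(mλ)
v = (6.626 × 10^-34 J·s) / (3.34 × 10^-27 kg × 5.07 × 10^-10 m)
v = 3.91 × 10^2 m/s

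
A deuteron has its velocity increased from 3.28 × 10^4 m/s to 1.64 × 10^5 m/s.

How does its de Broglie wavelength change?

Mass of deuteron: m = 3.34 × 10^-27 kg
The wavelength decreases by a factor of 5.

Using λ = h/(mv):

Initial wavelength: λ₁ = h/(mv₁) = 6.05 × 10^-12 m
Final wavelength: λ₂ = h/(mv₂) = 1.21 × 10^-12 m

Since λ ∝ 1/v, when velocity increases by a factor of 5, the wavelength decreases by a factor of 5.

λ₂/λ₁ = v₁/v₂ = 1/5

The wavelength decreases by a factor of 5.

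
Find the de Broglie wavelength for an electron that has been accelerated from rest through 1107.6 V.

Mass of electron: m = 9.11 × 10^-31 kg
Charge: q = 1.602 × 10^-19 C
3.69 × 10^-11 m

When a particle is accelerated through voltage V, it gains kinetic energy KE = qV.

The de Broglie wavelength is then λ = h/√(2mqV):

λ = h/√(2mqV)
λ = (6.626 × 10^-34 J·s) / √(2 × 9.11 × 10^-31 kg × 1.602 × 10^-19 C × 1107.6 V)
λ = 3.69 × 10^-11 m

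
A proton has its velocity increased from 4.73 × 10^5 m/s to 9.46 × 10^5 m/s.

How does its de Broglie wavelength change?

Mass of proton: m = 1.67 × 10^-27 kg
The wavelength decreases by a factor of 2.

Using λ = h/(mv):

Initial wavelength: λ₁ = h/(mv₁) = 8.39 × 10^-13 m
Final wavelength: λ₂ = h/(mv₂) = 4.19 × 10^-13 m

Since λ ∝ 1/v, when velocity increases by a factor of 2, the wavelength decreases by a factor of 2.

λ₂/λ₁ = v₁/v₂ = 1/2

The wavelength decreases by a factor of 2.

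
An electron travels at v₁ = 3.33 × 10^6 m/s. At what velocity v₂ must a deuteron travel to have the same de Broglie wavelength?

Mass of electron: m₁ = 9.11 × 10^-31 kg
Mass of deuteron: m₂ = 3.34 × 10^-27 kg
v₂ = 9.08 × 10^2 m/s

For equal de Broglie wavelengths: λ₁ = λ₂

h/(m₁v₁) = h/(m₂v₂)
m₁v₁ = m₂v₂
v₂ = v₁ · (m₁/m₂)

v₂ = 3.33 × 10^6 m/s × (9.11 × 10^-31 kg / 3.34 × 10^-27 kg)
v₂ = 9.08 × 10^2 m/s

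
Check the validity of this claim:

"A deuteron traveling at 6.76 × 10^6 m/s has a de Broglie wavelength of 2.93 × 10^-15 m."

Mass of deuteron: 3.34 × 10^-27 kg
False

The claim is incorrect.

Using λ = h/(mv):
λ = (6.626 × 10^-34 J·s) / (3.34 × 10^-27 kg × 6.76 × 10^6 m/s)
λ = 2.93 × 10^-14 m

The actual wavelength differs from the claimed 2.93 × 10^-15 m.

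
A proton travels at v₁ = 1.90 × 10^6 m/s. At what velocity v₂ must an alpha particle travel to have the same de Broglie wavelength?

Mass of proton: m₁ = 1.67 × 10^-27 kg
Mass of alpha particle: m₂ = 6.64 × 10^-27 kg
v₂ = 4.78 × 10^5 m/s

For equal de Broglie wavelengths: λ₁ = λ₂

h/(m₁v₁) = h/(m₂v₂)
m₁v₁ = m₂v₂
v₂ = v₁ · (m₁/m₂)

v₂ = 1.90 × 10^6 m/s × (1.67 × 10^-27 kg / 6.64 × 10^-27 kg)
v₂ = 4.78 × 10^5 m/s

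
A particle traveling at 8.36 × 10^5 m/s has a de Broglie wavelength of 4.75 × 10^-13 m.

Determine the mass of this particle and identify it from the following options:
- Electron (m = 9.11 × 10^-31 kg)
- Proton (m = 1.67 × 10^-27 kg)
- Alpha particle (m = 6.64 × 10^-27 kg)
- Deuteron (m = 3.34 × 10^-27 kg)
The particle is a proton.

From λ = h/(mv), solve for mass:

m = h/(λv)
m = (6.626 × 10^-34 J·s) / (4.75 × 10^-13 m × 8.36 × 10^5 m/s)
m = 1.67 × 10^-27 kg

Comparing with the listed masses, this is closest to a proton.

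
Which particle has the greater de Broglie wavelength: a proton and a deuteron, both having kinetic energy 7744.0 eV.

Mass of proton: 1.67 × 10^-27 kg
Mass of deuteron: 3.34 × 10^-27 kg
The proton has the longer wavelength.

Using λ = h/√(2mKE):

For proton: λ₁ = h/√(2m₁KE) = 3.25 × 10^-13 m
For deuteron: λ₂ = h/√(2m₂KE) = 2.30 × 10^-13 m

Since λ ∝ 1/√m at constant kinetic energy, the lighter particle has the longer wavelength.

The proton has the longer de Broglie wavelength.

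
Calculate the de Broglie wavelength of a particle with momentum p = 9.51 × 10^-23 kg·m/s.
6.97 × 10^-12 m

Using the de Broglie relation λ = h/p:

λ = h/p
λ = (6.626 × 10^-34 J·s) / (9.51 × 10^-23 kg·m/s)
λ = 6.97 × 10^-12 m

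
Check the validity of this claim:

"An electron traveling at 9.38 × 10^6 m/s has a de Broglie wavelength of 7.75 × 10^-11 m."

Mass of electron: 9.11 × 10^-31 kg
True

The claim is correct.

Using λ = h/(mv):
λ = (6.626 × 10^-34 J·s) / (9.11 × 10^-31 kg × 9.38 × 10^6 m/s)
λ = 7.75 × 10^-11 m

This matches the claimed value.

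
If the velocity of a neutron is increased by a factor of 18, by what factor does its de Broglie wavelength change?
The wavelength decreases by a factor of 18.

From λ = h/(mv), the wavelength is inversely proportional to velocity:

λ ∝ 1/v

If v → 18v, then λ → λ/18

When velocity is increased by a factor of 18, the wavelength decreases by a factor of 18.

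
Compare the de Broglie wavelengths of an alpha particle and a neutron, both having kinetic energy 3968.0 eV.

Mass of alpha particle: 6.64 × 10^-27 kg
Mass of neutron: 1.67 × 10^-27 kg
The neutron has the longer wavelength.

Using λ = h/√(2mKE):

For alpha particle: λ₁ = h/√(2m₁KE) = 2.28 × 10^-13 m
For neutron: λ₂ = h/√(2m₂KE) = 4.55 × 10^-13 m

Since λ ∝ 1/√m at constant kinetic energy, the lighter particle has the longer wavelength.

The neutron has the longer de Broglie wavelength.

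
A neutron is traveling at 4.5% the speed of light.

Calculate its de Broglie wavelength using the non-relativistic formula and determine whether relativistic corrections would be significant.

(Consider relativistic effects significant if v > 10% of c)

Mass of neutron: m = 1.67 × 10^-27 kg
No, relativistic corrections are not needed.

Using the non-relativistic de Broglie formula λ = h/(mv):

v = 4.5% × c = 1.349 × 10^7 m/s

λ = h/(mv)
λ = (6.626 × 10^-34 J·s) / (1.67 × 10^-27 kg × 1.349 × 10^7 m/s)
λ = 2.94 × 10^-14 m

Since v = 4.5% of c < 10% of c, relativistic corrections are NOT significant and this non-relativistic result is a good approximation.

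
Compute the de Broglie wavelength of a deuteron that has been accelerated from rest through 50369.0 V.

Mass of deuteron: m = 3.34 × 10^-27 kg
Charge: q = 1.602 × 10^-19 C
9.03 × 10^-14 m

When a particle is accelerated through voltage V, it gains kinetic energy KE = qV.

The de Broglie wavelength is then λ = h/√(2mqV):

λ = h/√(2mqV)
λ = (6.626 × 10^-34 J·s) / √(2 × 3.34 × 10^-27 kg × 1.602 × 10^-19 C × 50369.0 V)
λ = 9.03 × 10^-14 m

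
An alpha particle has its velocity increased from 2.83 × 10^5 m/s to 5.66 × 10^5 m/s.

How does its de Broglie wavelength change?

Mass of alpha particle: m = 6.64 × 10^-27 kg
The wavelength decreases by a factor of 2.

Using λ = h/(mv):

Initial wavelength: λ₁ = h/(mv₁) = 3.53 × 10^-13 m
Final wavelength: λ₂ = h/(mv₂) = 1.76 × 10^-13 m

Since λ ∝ 1/v, when velocity increases by a factor of 2, the wavelength decreases by a factor of 2.

λ₂/λ₁ = v₁/v₂ = 1/2

The wavelength decreases by a factor of 2.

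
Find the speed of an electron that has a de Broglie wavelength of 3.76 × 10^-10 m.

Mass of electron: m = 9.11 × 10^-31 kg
1.93 × 10^6 m/s

From the de Broglie relation λ = h/(mv), we solve for v:

v = h/(mλ)
v = (6.626 × 10^-34 J·s) / (9.11 × 10^-31 kg × 3.76 × 10^-10 m)
v = 1.93 × 10^6 m/s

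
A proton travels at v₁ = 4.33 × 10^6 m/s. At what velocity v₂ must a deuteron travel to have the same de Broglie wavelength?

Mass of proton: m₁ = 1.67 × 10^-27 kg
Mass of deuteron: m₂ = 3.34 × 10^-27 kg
v₂ = 2.16 × 10^6 m/s

For equal de Broglie wavelengths: λ₁ = λ₂

h/(m₁v₁) = h/(m₂v₂)
m₁v₁ = m₂v₂
v₂ = v₁ · (m₁/m₂)

v₂ = 4.33 × 10^6 m/s × (1.67 × 10^-27 kg / 3.34 × 10^-27 kg)
v₂ = 2.16 × 10^6 m/s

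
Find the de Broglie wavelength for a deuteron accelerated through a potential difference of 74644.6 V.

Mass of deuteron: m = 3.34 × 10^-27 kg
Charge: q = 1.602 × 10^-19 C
7.41 × 10^-14 m

When a particle is accelerated through voltage V, it gains kinetic energy KE = qV.

The de Broglie wavelength is then λ = h/√(2mqV):

λ = h/√(2mqV)
λ = (6.626 × 10^-34 J·s) / √(2 × 3.34 × 10^-27 kg × 1.602 × 10^-19 C × 74644.6 V)
λ = 7.41 × 10^-14 m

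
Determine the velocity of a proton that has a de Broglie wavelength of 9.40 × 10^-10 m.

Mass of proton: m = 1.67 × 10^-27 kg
4.22 × 10^2 m/s

From the de Broglie relation λ = h/(mv), we solve for v:

v = h/(mλ)
v = (6.626 × 10^-34 J·s) / (1.67 × 10^-27 kg × 9.40 × 10^-10 m)
v = 4.22 × 10^2 m/s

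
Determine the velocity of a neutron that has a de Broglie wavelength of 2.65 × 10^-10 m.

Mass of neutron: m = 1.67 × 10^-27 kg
1.50 × 10^3 m/s

From the de Broglie relation λ = h/(mv), we solve for v:

v = h/(mλ)
v = (6.626 × 10^-34 J·s) / (1.67 × 10^-27 kg × 2.65 × 10^-10 m)
v = 1.50 × 10^3 m/s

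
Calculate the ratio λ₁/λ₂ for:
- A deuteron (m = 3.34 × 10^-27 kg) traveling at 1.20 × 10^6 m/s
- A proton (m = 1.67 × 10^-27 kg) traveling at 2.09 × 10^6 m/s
λ₁/λ₂ = 0.871

Using λ = h/(mv):

λ₁ = h/(m₁v₁) = 1.65 × 10^-13 m
λ₂ = h/(m₂v₂) = 1.90 × 10^-13 m

Ratio λ₁/λ₂ = (m₂v₂)/(m₁v₁)
         = (1.67 × 10^-27 kg × 2.09 × 10^6 m/s) / (3.34 × 10^-27 kg × 1.20 × 10^6 m/s)
         = 0.871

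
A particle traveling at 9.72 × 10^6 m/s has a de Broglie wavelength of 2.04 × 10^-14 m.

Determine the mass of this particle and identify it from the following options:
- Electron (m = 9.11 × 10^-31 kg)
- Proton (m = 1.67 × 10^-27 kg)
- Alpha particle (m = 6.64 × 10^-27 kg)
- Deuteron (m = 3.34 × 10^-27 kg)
The particle is a deuteron.

From λ = h/(mv), solve for mass:

m = h/(λv)
m = (6.626 × 10^-34 J·s) / (2.04 × 10^-14 m × 9.72 × 10^6 m/s)
m = 3.34 × 10^-27 kg

Comparing with the listed masses, this is closest to a deuteron.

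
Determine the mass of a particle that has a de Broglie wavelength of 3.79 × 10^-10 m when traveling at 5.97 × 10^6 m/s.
2.93 × 10^-31 kg

From the de Broglie relation λ = h/(mv), we solve for m:

m = h/(λv)
m = (6.626 × 10^-34 J·s) / (3.79 × 10^-10 m × 5.97 × 10^6 m/s)
m = 2.93 × 10^-31 kg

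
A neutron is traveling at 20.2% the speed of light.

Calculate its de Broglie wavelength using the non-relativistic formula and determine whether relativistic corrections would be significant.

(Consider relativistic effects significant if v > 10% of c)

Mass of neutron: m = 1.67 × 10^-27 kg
Yes, relativistic corrections are needed.

Using the non-relativistic de Broglie formula λ = h/(mv):

v = 20.2% × c = 6.056 × 10^7 m/s

λ = h/(mv)
λ = (6.626 × 10^-34 J·s) / (1.67 × 10^-27 kg × 6.056 × 10^7 m/s)
λ = 6.55 × 10^-15 m

Since v = 20.2% of c > 10% of c, relativistic corrections ARE significant and the actual wavelength would differ from this non-relativistic estimate.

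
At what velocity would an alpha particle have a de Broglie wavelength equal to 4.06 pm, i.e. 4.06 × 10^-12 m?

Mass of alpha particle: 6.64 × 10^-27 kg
2.46 × 10^4 m/s

From λ = h/(mv), solve for v:

v = h/(mλ)
v = (6.626 × 10^-34 J·s) / (6.64 × 10^-27 kg × 4.06 × 10^-12 m)
v = 2.46 × 10^4 m/s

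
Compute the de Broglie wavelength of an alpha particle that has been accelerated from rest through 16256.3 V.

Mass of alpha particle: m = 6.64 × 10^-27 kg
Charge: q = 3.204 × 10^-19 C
7.97 × 10^-14 m

When a particle is accelerated through voltage V, it gains kinetic energy KE = qV.

The de Broglie wavelength is then λ = h/√(2mqV):

λ = h/√(2mqV)
λ = (6.626 × 10^-34 J·s) / √(2 × 6.64 × 10^-27 kg × 3.204 × 10^-19 C × 16256.3 V)
λ = 7.97 × 10^-14 m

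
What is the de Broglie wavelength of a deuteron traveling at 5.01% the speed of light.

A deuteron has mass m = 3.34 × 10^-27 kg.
1.32 × 10^-14 m

Using the de Broglie relation λ = h/(mv):

v = 5.01% × c = 1.502 × 10^7 m/s

λ = h/(mv)
λ = (6.626 × 10^-34 J·s) / (3.34 × 10^-27 kg × 1.502 × 10^7 m/s)
λ = 1.32 × 10^-14 m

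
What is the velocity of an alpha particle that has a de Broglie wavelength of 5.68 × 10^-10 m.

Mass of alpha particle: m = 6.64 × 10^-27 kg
1.76 × 10^2 m/s

From the de Broglie relation λ = h/(mv), we solve for v:

v = h/(mλ)
v = (6.626 × 10^-34 J·s) / (6.64 × 10^-27 kg × 5.68 × 10^-10 m)
v = 1.76 × 10^2 m/s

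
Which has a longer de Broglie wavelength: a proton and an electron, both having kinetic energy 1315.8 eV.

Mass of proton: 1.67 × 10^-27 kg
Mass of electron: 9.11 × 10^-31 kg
The electron has the longer wavelength.

Using λ = h/√(2mKE):

For proton: λ₁ = h/√(2m₁KE) = 7.90 × 10^-13 m
For electron: λ₂ = h/√(2m₂KE) = 3.38 × 10^-11 m

Since λ ∝ 1/√m at constant kinetic energy, the lighter particle has the longer wavelength.

The electron has the longer de Broglie wavelength.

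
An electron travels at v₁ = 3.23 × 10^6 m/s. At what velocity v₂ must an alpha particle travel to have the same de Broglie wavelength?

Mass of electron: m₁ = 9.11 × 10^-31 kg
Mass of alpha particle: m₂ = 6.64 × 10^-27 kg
v₂ = 4.43 × 10^2 m/s

For equal de Broglie wavelengths: λ₁ = λ₂

h/(m₁v₁) = h/(m₂v₂)
m₁v₁ = m₂v₂
v₂ = v₁ · (m₁/m₂)

v₂ = 3.23 × 10^6 m/s × (9.11 × 10^-31 kg / 6.64 × 10^-27 kg)
v₂ = 4.43 × 10^2 m/s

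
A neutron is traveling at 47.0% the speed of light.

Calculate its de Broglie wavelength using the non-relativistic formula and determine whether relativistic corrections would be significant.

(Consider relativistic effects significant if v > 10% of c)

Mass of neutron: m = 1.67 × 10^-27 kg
Yes, relativistic corrections are needed.

Using the non-relativistic de Broglie formula λ = h/(mv):

v = 47.0% × c = 1.409 × 10^8 m/s

λ = h/(mv)
λ = (6.626 × 10^-34 J·s) / (1.67 × 10^-27 kg × 1.409 × 10^8 m/s)
λ = 2.82 × 10^-15 m

Since v = 47.0% of c > 10% of c, relativistic corrections ARE significant and the actual wavelength would differ from this non-relativistic estimate.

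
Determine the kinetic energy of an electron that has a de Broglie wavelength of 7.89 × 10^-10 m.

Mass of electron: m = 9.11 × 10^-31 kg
3.87 × 10^-19 J (or 2.42 eV)

From λ = h/√(2mKE), we solve for KE:

λ² = h²/(2mKE)
KE = h²/(2mλ²)
KE = (6.626 × 10^-34 J·s)² / (2 × 9.11 × 10^-31 kg × (7.89 × 10^-10 m)²)
KE = 3.87 × 10^-19 J
KE = 2.42 eV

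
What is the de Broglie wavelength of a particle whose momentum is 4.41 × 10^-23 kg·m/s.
1.50 × 10^-11 m

Using the de Broglie relation λ = h/p:

λ = h/p
λ = (6.626 × 10^-34 J·s) / (4.41 × 10^-23 kg·m/s)
λ = 1.50 × 10^-11 m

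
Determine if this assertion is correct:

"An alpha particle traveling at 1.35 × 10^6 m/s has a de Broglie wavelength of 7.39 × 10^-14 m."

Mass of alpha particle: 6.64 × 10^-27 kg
True

The claim is correct.

Using λ = h/(mv):
λ = (6.626 × 10^-34 J·s) / (6.64 × 10^-27 kg × 1.35 × 10^6 m/s)
λ = 7.39 × 10^-14 m

This matches the claimed value.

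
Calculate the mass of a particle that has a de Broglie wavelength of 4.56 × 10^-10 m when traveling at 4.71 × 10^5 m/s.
3.09 × 10^-30 kg

From the de Broglie relation λ = h/(mv), we solve for m:

m = h/(λv)
m = (6.626 × 10^-34 J·s) / (4.56 × 10^-10 m × 4.71 × 10^5 m/s)
m = 3.09 × 10^-30 kg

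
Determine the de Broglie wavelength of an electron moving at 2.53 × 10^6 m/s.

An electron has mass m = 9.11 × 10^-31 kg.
2.87 × 10^-10 m

Using the de Broglie relation λ = h/(mv):

λ = h/(mv)
λ = (6.626 × 10^-34 J·s) / (9.11 × 10^-31 kg × 2.53 × 10^6 m/s)
λ = 2.87 × 10^-10 m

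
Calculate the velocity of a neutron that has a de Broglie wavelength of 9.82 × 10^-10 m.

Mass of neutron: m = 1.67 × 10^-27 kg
4.04 × 10^2 m/s

From the de Broglie relation λ = h/(mv), we solve for v:

v = h/(mλ)
v = (6.626 × 10^-34 J·s) / (1.67 × 10^-27 kg × 9.82 × 10^-10 m)
v = 4.04 × 10^2 m/s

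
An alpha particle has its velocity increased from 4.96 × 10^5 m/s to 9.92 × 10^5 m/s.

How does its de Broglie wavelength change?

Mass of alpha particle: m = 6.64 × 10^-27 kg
The wavelength decreases by a factor of 2.

Using λ = h/(mv):

Initial wavelength: λ₁ = h/(mv₁) = 2.01 × 10^-13 m
Final wavelength: λ₂ = h/(mv₂) = 1.01 × 10^-13 m

Since λ ∝ 1/v, when velocity increases by a factor of 2, the wavelength decreases by a factor of 2.

λ₂/λ₁ = v₁/v₂ = 1/2

The wavelength decreases by a factor of 2.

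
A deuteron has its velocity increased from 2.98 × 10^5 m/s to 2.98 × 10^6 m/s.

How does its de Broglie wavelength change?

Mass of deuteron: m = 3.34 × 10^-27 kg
The wavelength decreases by a factor of 10.

Using λ = h/(mv):

Initial wavelength: λ₁ = h/(mv₁) = 6.66 × 10^-13 m
Final wavelength: λ₂ = h/(mv₂) = 6.66 × 10^-14 m

Since λ ∝ 1/v, when velocity increases by a factor of 10, the wavelength decreases by a factor of 10.

λ₂/λ₁ = v₁/v₂ = 1/10

The wavelength decreases by a factor of 10.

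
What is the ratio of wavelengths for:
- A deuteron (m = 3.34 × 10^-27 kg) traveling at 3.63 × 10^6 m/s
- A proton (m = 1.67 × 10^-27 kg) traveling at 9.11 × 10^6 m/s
λ₁/λ₂ = 1.25

Using λ = h/(mv):

λ₁ = h/(m₁v₁) = 5.47 × 10^-14 m
λ₂ = h/(m₂v₂) = 4.36 × 10^-14 m

Ratio λ₁/λ₂ = (m₂v₂)/(m₁v₁)
         = (1.67 × 10^-27 kg × 9.11 × 10^6 m/s) / (3.34 × 10^-27 kg × 3.63 × 10^6 m/s)
         = 1.25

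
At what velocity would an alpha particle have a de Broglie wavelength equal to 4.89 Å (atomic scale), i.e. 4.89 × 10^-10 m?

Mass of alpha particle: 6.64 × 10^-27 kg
2.04 × 10^2 m/s

From λ = h/(mv), solve for v:

v = h/(mλ)
v = (6.626 × 10^-34 J·s) / (6.64 × 10^-27 kg × 4.89 × 10^-10 m)
v = 2.04 × 10^2 m/s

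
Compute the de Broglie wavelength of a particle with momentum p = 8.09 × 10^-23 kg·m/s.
8.19 × 10^-12 m

Using the de Broglie relation λ = h/p:

λ = h/p
λ = (6.626 × 10^-34 J·s) / (8.09 × 10^-23 kg·m/s)
λ = 8.19 × 10^-12 m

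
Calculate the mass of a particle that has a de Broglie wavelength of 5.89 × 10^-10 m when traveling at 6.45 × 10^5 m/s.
1.74 × 10^-30 kg

From the de Broglie relation λ = h/(mv), we solve for m:

m = h/(λv)
m = (6.626 × 10^-34 J·s) / (5.89 × 10^-10 m × 6.45 × 10^5 m/s)
m = 1.74 × 10^-30 kg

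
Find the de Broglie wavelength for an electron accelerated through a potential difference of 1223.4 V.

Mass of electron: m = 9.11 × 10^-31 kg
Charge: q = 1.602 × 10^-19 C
3.51 × 10^-11 m

When a particle is accelerated through voltage V, it gains kinetic energy KE = qV.

The de Broglie wavelength is then λ = h/√(2mqV):

λ = h/√(2mqV)
λ = (6.626 × 10^-34 J·s) / √(2 × 9.11 × 10^-31 kg × 1.602 × 10^-19 C × 1223.4 V)
λ = 3.51 × 10^-11 m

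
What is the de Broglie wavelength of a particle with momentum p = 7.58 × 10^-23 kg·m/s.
8.74 × 10^-12 m

Using the de Broglie relation λ = h/p:

λ = h/p
λ = (6.626 × 10^-34 J·s) / (7.58 × 10^-23 kg·m/s)
λ = 8.74 × 10^-12 m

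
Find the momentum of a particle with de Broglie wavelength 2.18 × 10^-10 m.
3.04 × 10^-24 kg·m/s

From the de Broglie relation λ = h/p, we solve for p:

p = h/λ
p = (6.626 × 10^-34 J·s) / (2.18 × 10^-10 m)
p = 3.04 × 10^-24 kg·m/s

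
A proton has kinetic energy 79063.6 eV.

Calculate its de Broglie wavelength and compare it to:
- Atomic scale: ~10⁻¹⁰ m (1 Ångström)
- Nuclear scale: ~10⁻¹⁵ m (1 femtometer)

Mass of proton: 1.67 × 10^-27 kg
λ = 1.02 × 10^-13 m, which is between nuclear and atomic scales.

Using λ = h/√(2mKE):

KE = 79063.6 eV = 1.267 × 10^-14 J

λ = h/√(2mKE)
λ = (6.626 × 10^-34 J·s) / √(2 × 1.67 × 10^-27 kg × 1.267 × 10^-14 J)
λ = 1.02 × 10^-13 m

Comparison:
- Atomic scale (10⁻¹⁰ m): λ is 0.001× this size
- Nuclear scale (10⁻¹⁵ m): λ is 1e+02× this size

The wavelength is between nuclear and atomic scales.

This wavelength is appropriate for probing atomic structure but too large for nuclear physics experiments.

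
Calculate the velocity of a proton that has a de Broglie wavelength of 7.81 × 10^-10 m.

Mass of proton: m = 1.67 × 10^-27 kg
5.08 × 10^2 m/s

From the de Broglie relation λ = h/(mv), we solve for v:

v = h/(mλ)
v = (6.626 × 10^-34 J·s) / (1.67 × 10^-27 kg × 7.81 × 10^-10 m)
v = 5.08 × 10^2 m/s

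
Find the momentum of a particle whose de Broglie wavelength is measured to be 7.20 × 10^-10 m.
9.20 × 10^-25 kg·m/s

From the de Broglie relation λ = h/p, we solve for p:

p = h/λ
p = (6.626 × 10^-34 J·s) / (7.20 × 10^-10 m)
p = 9.20 × 10^-25 kg·m/s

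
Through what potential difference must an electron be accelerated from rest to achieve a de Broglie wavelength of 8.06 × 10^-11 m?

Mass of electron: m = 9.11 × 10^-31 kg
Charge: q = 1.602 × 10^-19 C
232 V

From λ = h/√(2mqV), we solve for V:

λ² = h²/(2mqV)
V = h²/(2mqλ²)
V = (6.626 × 10^-34 J·s)² / (2 × 9.11 × 10^-31 kg × 1.602 × 10^-19 C × (8.06 × 10^-11 m)²)
V = 232 V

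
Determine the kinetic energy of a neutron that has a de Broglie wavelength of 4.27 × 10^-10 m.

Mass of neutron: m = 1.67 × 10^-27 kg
7.21 × 10^-22 J (or 4.50 × 10^-3 eV)

From λ = h/√(2mKE), we solve for KE:

λ² = h²/(2mKE)
KE = h²/(2mλ²)
KE = (6.626 × 10^-34 J·s)² / (2 × 1.67 × 10^-27 kg × (4.27 × 10^-10 m)²)
KE = 7.21 × 10^-22 J
KE = 4.50 × 10^-3 eV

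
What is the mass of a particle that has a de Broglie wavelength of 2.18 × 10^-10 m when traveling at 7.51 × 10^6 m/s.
4.05 × 10^-31 kg

From the de Broglie relation λ = h/(mv), we solve for m:

m = h/(λv)
m = (6.626 × 10^-34 J·s) / (2.18 × 10^-10 m × 7.51 × 10^6 m/s)
m = 4.05 × 10^-31 kg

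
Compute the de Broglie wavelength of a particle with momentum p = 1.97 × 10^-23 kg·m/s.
3.36 × 10^-11 m

Using the de Broglie relation λ = h/p:

λ = h/p
λ = (6.626 × 10^-34 J·s) / (1.97 × 10^-23 kg·m/s)
λ = 3.36 × 10^-11 m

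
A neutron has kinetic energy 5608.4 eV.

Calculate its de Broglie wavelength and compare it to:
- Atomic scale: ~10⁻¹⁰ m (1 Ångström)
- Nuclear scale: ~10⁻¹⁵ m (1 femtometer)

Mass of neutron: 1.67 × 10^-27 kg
λ = 3.82 × 10^-13 m, which is between nuclear and atomic scales.

Using λ = h/√(2mKE):

KE = 5608.4 eV = 8.986 × 10^-16 J

λ = h/√(2mKE)
λ = (6.626 × 10^-34 J·s) / √(2 × 1.67 × 10^-27 kg × 8.986 × 10^-16 J)
λ = 3.82 × 10^-13 m

Comparison:
- Atomic scale (10⁻¹⁰ m): λ is 0.0038× this size
- Nuclear scale (10⁻¹⁵ m): λ is 3.8e+02× this size

The wavelength is between nuclear and atomic scales.

This wavelength is appropriate for probing atomic structure but too large for nuclear physics experiments.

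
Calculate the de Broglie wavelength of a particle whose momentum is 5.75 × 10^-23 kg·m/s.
1.15 × 10^-11 m

Using the de Broglie relation λ = h/p:

λ = h/p
λ = (6.626 × 10^-34 J·s) / (5.75 × 10^-23 kg·m/s)
λ = 1.15 × 10^-11 m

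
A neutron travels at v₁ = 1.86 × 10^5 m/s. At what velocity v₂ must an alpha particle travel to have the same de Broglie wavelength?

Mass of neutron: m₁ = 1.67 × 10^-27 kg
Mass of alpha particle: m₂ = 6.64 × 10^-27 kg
v₂ = 4.68 × 10^4 m/s

For equal de Broglie wavelengths: λ₁ = λ₂

h/(m₁v₁) = h/(m₂v₂)
m₁v₁ = m₂v₂
v₂ = v₁ · (m₁/m₂)

v₂ = 1.86 × 10^5 m/s × (1.67 × 10^-27 kg / 6.64 × 10^-27 kg)
v₂ = 4.68 × 10^4 m/s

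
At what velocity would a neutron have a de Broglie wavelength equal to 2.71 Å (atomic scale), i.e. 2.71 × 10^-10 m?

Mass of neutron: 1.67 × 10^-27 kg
1.46 × 10^3 m/s

From λ = h/(mv), solve for v:

v = h/(mλ)
v = (6.626 × 10^-34 J·s) / (1.67 × 10^-27 kg × 2.71 × 10^-10 m)
v = 1.46 × 10^3 m/s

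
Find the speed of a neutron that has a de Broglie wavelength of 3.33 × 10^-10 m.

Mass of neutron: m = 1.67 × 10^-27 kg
1.19 × 10^3 m/s

From the de Broglie relation λ = h/(mv), we solve for v:

v = h/(mλ)
v = (6.626 × 10^-34 J·s) / (1.67 × 10^-27 kg × 3.33 × 10^-10 m)
v = 1.19 × 10^3 m/s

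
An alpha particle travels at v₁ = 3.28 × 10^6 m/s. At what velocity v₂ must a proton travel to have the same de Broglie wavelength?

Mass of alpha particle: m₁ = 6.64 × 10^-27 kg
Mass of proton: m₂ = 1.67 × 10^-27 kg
v₂ = 1.30 × 10^7 m/s

For equal de Broglie wavelengths: λ₁ = λ₂

h/(m₁v₁) = h/(m₂v₂)
m₁v₁ = m₂v₂
v₂ = v₁ · (m₁/m₂)

v₂ = 3.28 × 10^6 m/s × (6.64 × 10^-27 kg / 1.67 × 10^-27 kg)
v₂ = 1.30 × 10^7 m/s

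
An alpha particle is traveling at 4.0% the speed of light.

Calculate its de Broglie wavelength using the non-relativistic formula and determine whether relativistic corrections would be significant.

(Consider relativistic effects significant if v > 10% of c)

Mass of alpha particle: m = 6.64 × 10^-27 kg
No, relativistic corrections are not needed.

Using the non-relativistic de Broglie formula λ = h/(mv):

v = 4.0% × c = 1.199 × 10^7 m/s

λ = h/(mv)
λ = (6.626 × 10^-34 J·s) / (6.64 × 10^-27 kg × 1.199 × 10^7 m/s)
λ = 8.32 × 10^-15 m

Since v = 4.0% of c < 10% of c, relativistic corrections are NOT significant and this non-relativistic result is a good approximation.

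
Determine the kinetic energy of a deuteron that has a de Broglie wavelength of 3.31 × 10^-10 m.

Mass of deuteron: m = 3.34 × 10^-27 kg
6.00 × 10^-22 J (or 3.74 × 10^-3 eV)

From λ = h/√(2mKE), we solve for KE:

λ² = h²/(2mKE)
KE = h²/(2mλ²)
KE = (6.626 × 10^-34 J·s)² / (2 × 3.34 × 10^-27 kg × (3.31 × 10^-10 m)²)
KE = 6.00 × 10^-22 J
KE = 3.74 × 10^-3 eV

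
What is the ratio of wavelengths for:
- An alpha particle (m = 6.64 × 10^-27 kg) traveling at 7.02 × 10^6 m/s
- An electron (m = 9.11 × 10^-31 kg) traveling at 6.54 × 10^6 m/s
λ₁/λ₂ = 1.28 × 10^-4

Using λ = h/(mv):

λ₁ = h/(m₁v₁) = 1.42 × 10^-14 m
λ₂ = h/(m₂v₂) = 1.11 × 10^-10 m

Ratio λ₁/λ₂ = (m₂v₂)/(m₁v₁)
         = (9.11 × 10^-31 kg × 6.54 × 10^6 m/s) / (6.64 × 10^-27 kg × 7.02 × 10^6 m/s)
         = 1.28 × 10^-4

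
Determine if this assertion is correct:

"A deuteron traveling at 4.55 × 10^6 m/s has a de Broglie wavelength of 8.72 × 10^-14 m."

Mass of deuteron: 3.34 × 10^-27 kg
False

The claim is incorrect.

Using λ = h/(mv):
λ = (6.626 × 10^-34 J·s) / (3.34 × 10^-27 kg × 4.55 × 10^6 m/s)
λ = 4.36 × 10^-14 m

The actual wavelength differs from the claimed 8.72 × 10^-14 m.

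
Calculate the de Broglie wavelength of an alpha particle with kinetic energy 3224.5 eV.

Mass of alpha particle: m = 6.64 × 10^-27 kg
2.53 × 10^-13 m

Using λ = h/√(2mKE):

First convert KE to Joules: KE = 3224.5 eV = 5.166 × 10^-16 J

λ = h/√(2mKE)
λ = (6.626 × 10^-34 J·s) / √(2 × 6.64 × 10^-27 kg × 5.166 × 10^-16 J)
λ = 2.53 × 10^-13 m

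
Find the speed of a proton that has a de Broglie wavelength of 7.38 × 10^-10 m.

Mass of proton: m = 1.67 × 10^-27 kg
5.38 × 10^2 m/s

From the de Broglie relation λ = h/(mv), we solve for v:

v = h/(mλ)
v = (6.626 × 10^-34 J·s) / (1.67 × 10^-27 kg × 7.38 × 10^-10 m)
v = 5.38 × 10^2 m/s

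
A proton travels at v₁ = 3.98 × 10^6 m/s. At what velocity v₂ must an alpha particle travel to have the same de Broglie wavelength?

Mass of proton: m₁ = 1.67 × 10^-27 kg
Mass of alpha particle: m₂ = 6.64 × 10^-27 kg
v₂ = 1.00 × 10^6 m/s

For equal de Broglie wavelengths: λ₁ = λ₂

h/(m₁v₁) = h/(m₂v₂)
m₁v₁ = m₂v₂
v₂ = v₁ · (m₁/m₂)

v₂ = 3.98 × 10^6 m/s × (1.67 × 10^-27 kg / 6.64 × 10^-27 kg)
v₂ = 1.00 × 10^6 m/s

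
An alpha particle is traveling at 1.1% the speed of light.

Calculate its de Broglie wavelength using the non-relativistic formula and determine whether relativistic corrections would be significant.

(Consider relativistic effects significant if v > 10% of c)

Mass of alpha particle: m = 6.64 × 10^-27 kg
No, relativistic corrections are not needed.

Using the non-relativistic de Broglie formula λ = h/(mv):

v = 1.1% × c = 3.298 × 10^6 m/s

λ = h/(mv)
λ = (6.626 × 10^-34 J·s) / (6.64 × 10^-27 kg × 3.298 × 10^6 m/s)
λ = 3.03 × 10^-14 m

Since v = 1.1% of c < 10% of c, relativistic corrections are NOT significant and this non-relativistic result is a good approximation.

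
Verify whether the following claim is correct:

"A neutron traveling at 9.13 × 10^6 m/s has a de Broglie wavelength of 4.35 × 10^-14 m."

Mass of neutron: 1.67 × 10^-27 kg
True

The claim is correct.

Using λ = h/(mv):
λ = (6.626 × 10^-34 J·s) / (1.67 × 10^-27 kg × 9.13 × 10^6 m/s)
λ = 4.35 × 10^-14 m

This matches the claimed value.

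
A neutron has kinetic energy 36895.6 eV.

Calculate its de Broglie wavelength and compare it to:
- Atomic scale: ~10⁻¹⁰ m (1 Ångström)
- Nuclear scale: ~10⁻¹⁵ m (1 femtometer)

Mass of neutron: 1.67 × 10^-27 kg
λ = 1.49 × 10^-13 m, which is between nuclear and atomic scales.

Using λ = h/√(2mKE):

KE = 36895.6 eV = 5.911 × 10^-15 J

λ = h/√(2mKE)
λ = (6.626 × 10^-34 J·s) / √(2 × 1.67 × 10^-27 kg × 5.911 × 10^-15 J)
λ = 1.49 × 10^-13 m

Comparison:
- Atomic scale (10⁻¹⁰ m): λ is 0.0015× this size
- Nuclear scale (10⁻¹⁵ m): λ is 1.5e+02× this size

The wavelength is between nuclear and atomic scales.

This wavelength is appropriate for probing atomic structure but too large for nuclear physics experiments.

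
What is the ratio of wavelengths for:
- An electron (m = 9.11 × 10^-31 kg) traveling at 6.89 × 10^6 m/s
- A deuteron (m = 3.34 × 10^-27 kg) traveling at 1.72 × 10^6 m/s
λ₁/λ₂ = 915

Using λ = h/(mv):

λ₁ = h/(m₁v₁) = 1.06 × 10^-10 m
λ₂ = h/(m₂v₂) = 1.15 × 10^-13 m

Ratio λ₁/λ₂ = (m₂v₂)/(m₁v₁)
         = (3.34 × 10^-27 kg × 1.72 × 10^6 m/s) / (9.11 × 10^-31 kg × 6.89 × 10^6 m/s)
         = 915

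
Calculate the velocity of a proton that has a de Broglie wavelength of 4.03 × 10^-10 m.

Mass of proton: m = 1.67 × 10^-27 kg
9.85 × 10^2 m/s

From the de Broglie relation λ = h/(mv), we solve for v:

v = h/(mλ)
v = (6.626 × 10^-34 J·s) / (1.67 × 10^-27 kg × 4.03 × 10^-10 m)
v = 9.85 × 10^2 m/s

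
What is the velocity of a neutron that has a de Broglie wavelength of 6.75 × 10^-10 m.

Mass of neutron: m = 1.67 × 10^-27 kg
5.88 × 10^2 m/s

From the de Broglie relation λ = h/(mv), we solve for v:

v = h/(mλ)
v = (6.626 × 10^-34 J·s) / (1.67 × 10^-27 kg × 6.75 × 10^-10 m)
v = 5.88 × 10^2 m/s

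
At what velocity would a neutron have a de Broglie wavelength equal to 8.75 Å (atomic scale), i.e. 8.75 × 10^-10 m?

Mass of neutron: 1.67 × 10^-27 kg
4.53 × 10^2 m/s

From λ = h/(mv), solve for v:

v = h/(mλ)
v = (6.626 × 10^-34 J·s) / (1.67 × 10^-27 kg × 8.75 × 10^-10 m)
v = 4.53 × 10^2 m/s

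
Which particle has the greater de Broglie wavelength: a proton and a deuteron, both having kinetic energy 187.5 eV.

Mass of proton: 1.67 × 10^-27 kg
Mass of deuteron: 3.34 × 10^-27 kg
The proton has the longer wavelength.

Using λ = h/√(2mKE):

For proton: λ₁ = h/√(2m₁KE) = 2.09 × 10^-12 m
For deuteron: λ₂ = h/√(2m₂KE) = 1.48 × 10^-12 m

Since λ ∝ 1/√m at constant kinetic energy, the lighter particle has the longer wavelength.

The proton has the longer de Broglie wavelength.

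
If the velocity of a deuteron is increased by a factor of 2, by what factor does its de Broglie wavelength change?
The wavelength decreases by a factor of 2.

From λ = h/(mv), the wavelength is inversely proportional to velocity:

λ ∝ 1/v

If v → 2v, then λ → λ/2

When velocity is increased by a factor of 2, the wavelength decreases by a factor of 2.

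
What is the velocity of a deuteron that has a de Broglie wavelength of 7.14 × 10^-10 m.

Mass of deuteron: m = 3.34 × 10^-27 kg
2.78 × 10^2 m/s

From the de Broglie relation λ = h/(mv), we solve for v:

v = h/(mλ)
v = (6.626 × 10^-34 J·s) / (3.34 × 10^-27 kg × 7.14 × 10^-10 m)
v = 2.78 × 10^2 m/s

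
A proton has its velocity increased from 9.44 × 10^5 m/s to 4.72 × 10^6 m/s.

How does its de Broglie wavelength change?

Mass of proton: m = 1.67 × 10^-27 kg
The wavelength decreases by a factor of 5.

Using λ = h/(mv):

Initial wavelength: λ₁ = h/(mv₁) = 4.20 × 10^-13 m
Final wavelength: λ₂ = h/(mv₂) = 8.41 × 10^-14 m

Since λ ∝ 1/v, when velocity increases by a factor of 5, the wavelength decreases by a factor of 5.

λ₂/λ₁ = v₁/v₂ = 1/5

The wavelength decreases by a factor of 5.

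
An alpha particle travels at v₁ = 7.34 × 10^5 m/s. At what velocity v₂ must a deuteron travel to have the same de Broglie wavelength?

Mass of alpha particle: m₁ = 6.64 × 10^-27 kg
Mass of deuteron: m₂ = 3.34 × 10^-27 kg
v₂ = 1.46 × 10^6 m/s

For equal de Broglie wavelengths: λ₁ = λ₂

h/(m₁v₁) = h/(m₂v₂)
m₁v₁ = m₂v₂
v₂ = v₁ · (m₁/m₂)

v₂ = 7.34 × 10^5 m/s × (6.64 × 10^-27 kg / 3.34 × 10^-27 kg)
v₂ = 1.46 × 10^6 m/s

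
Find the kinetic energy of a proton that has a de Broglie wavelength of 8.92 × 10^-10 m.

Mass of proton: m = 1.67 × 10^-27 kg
1.65 × 10^-22 J (or 1.03 × 10^-3 eV)

From λ = h/√(2mKE), we solve for KE:

λ² = h²/(2mKE)
KE = h²/(2mλ²)
KE = (6.626 × 10^-34 J·s)² / (2 × 1.67 × 10^-27 kg × (8.92 × 10^-10 m)²)
KE = 1.65 × 10^-22 J
KE = 1.03 × 10^-3 eV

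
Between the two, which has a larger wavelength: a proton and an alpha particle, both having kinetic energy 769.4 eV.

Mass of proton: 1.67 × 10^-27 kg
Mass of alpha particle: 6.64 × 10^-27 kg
The proton has the longer wavelength.

Using λ = h/√(2mKE):

For proton: λ₁ = h/√(2m₁KE) = 1.03 × 10^-12 m
For alpha particle: λ₂ = h/√(2m₂KE) = 5.18 × 10^-13 m

Since λ ∝ 1/√m at constant kinetic energy, the lighter particle has the longer wavelength.

The proton has the longer de Broglie wavelength.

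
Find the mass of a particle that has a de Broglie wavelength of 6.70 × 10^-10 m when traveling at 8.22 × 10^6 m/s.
1.20 × 10^-31 kg

From the de Broglie relation λ = h/(mv), we solve for m:

m = h/(λv)
m = (6.626 × 10^-34 J·s) / (6.70 × 10^-10 m × 8.22 × 10^6 m/s)
m = 1.20 × 10^-31 kg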